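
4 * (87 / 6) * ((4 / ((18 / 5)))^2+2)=15196 / 81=187.60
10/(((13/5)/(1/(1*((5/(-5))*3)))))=-50/39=-1.28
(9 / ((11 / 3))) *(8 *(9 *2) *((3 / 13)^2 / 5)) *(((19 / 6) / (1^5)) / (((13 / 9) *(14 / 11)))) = 6.48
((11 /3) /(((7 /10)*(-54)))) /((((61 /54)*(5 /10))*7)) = -220 /8967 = -0.02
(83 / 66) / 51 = 83 / 3366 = 0.02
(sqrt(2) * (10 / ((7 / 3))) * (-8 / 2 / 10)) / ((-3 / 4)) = 16 * sqrt(2) / 7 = 3.23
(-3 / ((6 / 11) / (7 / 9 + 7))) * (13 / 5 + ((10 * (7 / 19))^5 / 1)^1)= -216516025033 / 7428297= -29147.46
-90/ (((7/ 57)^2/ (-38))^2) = -1371857889960/ 2401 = -571369383.57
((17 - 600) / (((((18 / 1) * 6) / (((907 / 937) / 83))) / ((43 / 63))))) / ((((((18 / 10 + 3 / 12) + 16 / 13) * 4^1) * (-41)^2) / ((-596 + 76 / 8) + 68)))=1532626782115 / 1517500100380824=0.00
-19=-19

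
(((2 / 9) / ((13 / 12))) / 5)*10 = 16 / 39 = 0.41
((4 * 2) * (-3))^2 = 576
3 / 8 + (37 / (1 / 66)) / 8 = 2445 / 8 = 305.62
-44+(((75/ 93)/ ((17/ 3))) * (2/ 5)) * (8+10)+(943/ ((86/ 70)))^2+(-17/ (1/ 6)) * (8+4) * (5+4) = 563300803255/ 974423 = 578086.52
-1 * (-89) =89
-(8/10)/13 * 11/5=-44/325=-0.14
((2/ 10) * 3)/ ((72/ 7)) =7/ 120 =0.06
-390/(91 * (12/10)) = -25/7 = -3.57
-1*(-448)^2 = -200704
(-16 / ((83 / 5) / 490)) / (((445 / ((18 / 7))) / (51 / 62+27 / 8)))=-2623320 / 228997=-11.46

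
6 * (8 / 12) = 4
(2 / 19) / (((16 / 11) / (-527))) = -5797 / 152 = -38.14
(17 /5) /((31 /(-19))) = -323 /155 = -2.08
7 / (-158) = -7 / 158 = -0.04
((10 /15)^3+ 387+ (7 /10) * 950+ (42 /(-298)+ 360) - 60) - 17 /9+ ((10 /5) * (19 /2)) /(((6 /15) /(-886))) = -163875833 /4023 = -40734.73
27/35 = 0.77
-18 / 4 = -9 / 2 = -4.50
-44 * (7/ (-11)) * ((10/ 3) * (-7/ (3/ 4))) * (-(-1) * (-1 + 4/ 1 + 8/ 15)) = -3077.93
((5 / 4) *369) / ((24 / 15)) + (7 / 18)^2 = 747617 / 2592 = 288.43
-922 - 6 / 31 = -28588 / 31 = -922.19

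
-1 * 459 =-459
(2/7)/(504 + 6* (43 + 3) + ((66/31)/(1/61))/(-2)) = 62/155169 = 0.00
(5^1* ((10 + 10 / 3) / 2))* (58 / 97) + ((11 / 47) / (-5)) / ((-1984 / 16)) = 169015201 / 8479740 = 19.93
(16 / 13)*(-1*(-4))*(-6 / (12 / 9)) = -288 / 13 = -22.15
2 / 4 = 1 / 2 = 0.50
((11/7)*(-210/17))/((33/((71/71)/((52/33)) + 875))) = -227665/442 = -515.08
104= 104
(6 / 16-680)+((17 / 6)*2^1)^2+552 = -6877 / 72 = -95.51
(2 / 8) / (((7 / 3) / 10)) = 15 / 14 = 1.07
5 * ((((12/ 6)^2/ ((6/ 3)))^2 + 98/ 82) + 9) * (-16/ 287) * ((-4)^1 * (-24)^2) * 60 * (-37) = -20238702.54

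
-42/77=-6/11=-0.55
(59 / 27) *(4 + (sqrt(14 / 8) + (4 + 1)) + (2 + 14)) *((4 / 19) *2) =236 *sqrt(7) / 513 + 11800 / 513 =24.22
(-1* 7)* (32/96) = -2.33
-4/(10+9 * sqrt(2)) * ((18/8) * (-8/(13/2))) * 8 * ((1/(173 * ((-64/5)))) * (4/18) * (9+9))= 1800/69719 - 1620 * sqrt(2)/69719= -0.01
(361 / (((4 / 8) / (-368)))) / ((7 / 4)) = -151826.29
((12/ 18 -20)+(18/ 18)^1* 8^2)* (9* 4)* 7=11256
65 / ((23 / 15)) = 42.39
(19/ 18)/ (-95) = -1/ 90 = -0.01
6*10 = 60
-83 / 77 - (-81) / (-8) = -6901 / 616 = -11.20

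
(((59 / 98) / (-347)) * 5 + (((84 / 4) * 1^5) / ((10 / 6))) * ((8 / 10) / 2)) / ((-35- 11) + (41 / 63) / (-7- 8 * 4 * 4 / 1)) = -1039403583 / 9503972590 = -0.11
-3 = -3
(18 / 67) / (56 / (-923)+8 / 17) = 47073 / 71824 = 0.66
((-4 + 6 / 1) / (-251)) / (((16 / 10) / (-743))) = 3715 / 1004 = 3.70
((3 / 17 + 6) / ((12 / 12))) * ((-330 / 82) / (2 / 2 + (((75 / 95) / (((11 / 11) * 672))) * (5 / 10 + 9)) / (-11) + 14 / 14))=-85377600 / 6866147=-12.43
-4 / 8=-1 / 2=-0.50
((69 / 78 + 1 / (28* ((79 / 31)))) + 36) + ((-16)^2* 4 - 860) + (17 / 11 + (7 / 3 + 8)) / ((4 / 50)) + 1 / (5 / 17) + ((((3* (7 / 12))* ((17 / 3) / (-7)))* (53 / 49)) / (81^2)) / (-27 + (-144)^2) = 61231445917283773 / 173566648325070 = 352.78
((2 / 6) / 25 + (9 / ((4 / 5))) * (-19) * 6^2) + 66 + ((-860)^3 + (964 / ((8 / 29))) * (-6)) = -47706344699 / 75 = -636084595.99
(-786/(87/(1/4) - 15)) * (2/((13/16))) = -8384/1443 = -5.81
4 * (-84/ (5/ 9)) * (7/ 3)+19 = -6961/ 5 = -1392.20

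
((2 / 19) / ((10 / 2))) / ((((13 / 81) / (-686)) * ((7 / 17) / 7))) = -1889244 / 1235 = -1529.75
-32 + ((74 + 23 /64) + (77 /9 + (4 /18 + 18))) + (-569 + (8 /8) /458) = -65933621 /131904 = -499.86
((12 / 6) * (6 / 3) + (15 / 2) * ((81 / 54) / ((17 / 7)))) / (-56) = -587 / 3808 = -0.15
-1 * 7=-7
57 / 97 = 0.59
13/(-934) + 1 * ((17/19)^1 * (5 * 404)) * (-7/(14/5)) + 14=-79935703/17746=-4504.43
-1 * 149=-149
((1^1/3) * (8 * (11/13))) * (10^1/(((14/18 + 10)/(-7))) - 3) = -27016/1261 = -21.42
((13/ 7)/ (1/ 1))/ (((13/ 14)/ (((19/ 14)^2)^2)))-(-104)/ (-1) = -1867311/ 19208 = -97.22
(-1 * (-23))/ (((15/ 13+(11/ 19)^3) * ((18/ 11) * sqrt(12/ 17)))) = 22559251 * sqrt(51)/ 12980304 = 12.41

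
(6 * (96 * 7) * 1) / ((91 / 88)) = 50688 / 13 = 3899.08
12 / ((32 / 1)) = 3 / 8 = 0.38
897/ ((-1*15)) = -299/ 5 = -59.80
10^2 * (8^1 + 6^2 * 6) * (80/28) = 64000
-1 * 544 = -544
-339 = -339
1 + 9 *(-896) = -8063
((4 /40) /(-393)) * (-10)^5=10000 /393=25.45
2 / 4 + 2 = 5 / 2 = 2.50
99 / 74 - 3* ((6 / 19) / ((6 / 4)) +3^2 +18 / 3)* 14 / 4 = -111336 / 703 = -158.37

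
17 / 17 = 1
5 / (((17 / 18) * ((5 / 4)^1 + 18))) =360 / 1309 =0.28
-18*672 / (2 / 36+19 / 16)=-1741824 / 179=-9730.86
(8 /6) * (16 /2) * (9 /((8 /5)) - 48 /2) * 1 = -196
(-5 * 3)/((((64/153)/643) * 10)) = -295137/128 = -2305.76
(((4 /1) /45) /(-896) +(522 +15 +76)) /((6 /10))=6179039 /6048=1021.67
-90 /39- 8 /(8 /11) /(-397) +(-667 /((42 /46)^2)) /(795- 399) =-3875964535 /901296396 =-4.30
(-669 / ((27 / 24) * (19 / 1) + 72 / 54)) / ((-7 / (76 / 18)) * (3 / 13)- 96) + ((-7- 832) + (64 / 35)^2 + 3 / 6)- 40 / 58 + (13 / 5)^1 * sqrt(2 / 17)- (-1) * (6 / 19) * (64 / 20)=-833.64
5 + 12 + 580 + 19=616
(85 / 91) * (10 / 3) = 850 / 273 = 3.11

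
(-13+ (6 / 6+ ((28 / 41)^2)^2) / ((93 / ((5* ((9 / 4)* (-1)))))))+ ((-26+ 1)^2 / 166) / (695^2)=-7387550727542091 / 561907469068052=-13.15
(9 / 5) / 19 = 9 / 95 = 0.09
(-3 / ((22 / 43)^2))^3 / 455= -170676802323 / 51587856320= -3.31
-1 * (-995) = 995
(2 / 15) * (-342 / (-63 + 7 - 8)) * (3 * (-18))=-1539 / 40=-38.48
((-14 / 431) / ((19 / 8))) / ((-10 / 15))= 0.02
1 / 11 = 0.09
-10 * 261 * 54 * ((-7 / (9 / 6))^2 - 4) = -2505600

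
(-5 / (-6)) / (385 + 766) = 5 / 6906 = 0.00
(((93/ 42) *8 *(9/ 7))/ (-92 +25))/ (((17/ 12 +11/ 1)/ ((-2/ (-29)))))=-26784/ 14185843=-0.00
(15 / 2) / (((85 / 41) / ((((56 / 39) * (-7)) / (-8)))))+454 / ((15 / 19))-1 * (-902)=9823087 / 6630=1481.61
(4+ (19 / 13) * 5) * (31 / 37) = 4557 / 481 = 9.47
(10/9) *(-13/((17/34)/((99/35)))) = -572/7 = -81.71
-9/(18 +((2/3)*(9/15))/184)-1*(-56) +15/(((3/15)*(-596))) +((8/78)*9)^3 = 3603340345/64161188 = 56.16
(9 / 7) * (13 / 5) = 117 / 35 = 3.34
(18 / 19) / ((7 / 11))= 198 / 133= 1.49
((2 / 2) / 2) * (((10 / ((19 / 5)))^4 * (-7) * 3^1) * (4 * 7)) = -1837500000 / 130321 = -14099.80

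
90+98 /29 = 2708 /29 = 93.38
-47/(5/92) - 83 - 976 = -9619/5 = -1923.80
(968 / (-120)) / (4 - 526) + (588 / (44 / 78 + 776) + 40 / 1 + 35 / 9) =5295503033 / 118569690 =44.66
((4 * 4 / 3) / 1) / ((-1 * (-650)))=8 / 975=0.01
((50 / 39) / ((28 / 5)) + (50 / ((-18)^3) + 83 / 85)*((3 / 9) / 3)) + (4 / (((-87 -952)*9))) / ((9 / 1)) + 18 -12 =1336444207997 / 210914236260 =6.34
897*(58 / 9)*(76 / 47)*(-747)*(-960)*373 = 117514697264640 / 47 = 2500312707758.30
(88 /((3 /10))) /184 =110 /69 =1.59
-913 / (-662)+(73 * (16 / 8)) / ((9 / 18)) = 194217 / 662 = 293.38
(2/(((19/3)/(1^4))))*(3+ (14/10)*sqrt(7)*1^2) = 18/19+ 42*sqrt(7)/95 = 2.12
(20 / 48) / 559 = 5 / 6708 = 0.00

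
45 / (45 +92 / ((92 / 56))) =0.45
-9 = -9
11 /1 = 11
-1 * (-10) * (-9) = -90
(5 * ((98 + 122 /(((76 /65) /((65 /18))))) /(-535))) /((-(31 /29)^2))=273120637 /70333668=3.88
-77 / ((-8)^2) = -77 / 64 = -1.20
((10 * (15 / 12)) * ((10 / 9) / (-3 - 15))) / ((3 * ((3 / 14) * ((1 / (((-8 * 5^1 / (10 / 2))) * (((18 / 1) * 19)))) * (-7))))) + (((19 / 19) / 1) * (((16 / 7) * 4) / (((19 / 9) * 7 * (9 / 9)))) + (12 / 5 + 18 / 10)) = -175073089 / 377055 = -464.32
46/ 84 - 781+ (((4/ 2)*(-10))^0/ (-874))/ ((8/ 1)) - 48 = -121643341/ 146832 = -828.45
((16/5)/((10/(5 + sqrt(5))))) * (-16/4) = -32/5-32 * sqrt(5)/25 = -9.26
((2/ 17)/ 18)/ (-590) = -1/ 90270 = -0.00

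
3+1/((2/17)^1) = 23/2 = 11.50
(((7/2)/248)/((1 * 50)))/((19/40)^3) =560/212629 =0.00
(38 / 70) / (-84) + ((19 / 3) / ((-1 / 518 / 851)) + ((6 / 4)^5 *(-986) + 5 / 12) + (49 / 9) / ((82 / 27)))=-1349726190961 / 482160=-2799332.57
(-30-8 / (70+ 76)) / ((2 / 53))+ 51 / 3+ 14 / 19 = -1080078 / 1387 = -778.72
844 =844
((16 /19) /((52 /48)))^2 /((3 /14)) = 2.82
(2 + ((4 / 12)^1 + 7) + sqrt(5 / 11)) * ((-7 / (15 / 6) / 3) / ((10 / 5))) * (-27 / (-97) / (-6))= 21 * sqrt(55) / 10670 + 98 / 485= 0.22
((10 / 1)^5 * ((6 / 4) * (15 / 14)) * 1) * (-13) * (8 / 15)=-7800000 / 7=-1114285.71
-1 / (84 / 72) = -6 / 7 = -0.86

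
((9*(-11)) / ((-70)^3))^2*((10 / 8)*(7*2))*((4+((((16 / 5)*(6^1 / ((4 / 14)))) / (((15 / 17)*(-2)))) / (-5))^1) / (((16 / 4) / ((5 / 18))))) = 395307 / 336140000000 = 0.00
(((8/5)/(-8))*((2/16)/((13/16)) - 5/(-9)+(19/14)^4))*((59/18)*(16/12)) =-217545803/60678072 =-3.59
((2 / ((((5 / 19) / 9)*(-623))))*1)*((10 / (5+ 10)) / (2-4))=114 / 3115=0.04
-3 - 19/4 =-31/4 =-7.75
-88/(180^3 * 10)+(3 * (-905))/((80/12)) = -407.25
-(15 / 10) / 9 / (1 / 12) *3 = -6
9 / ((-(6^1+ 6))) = -3 / 4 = -0.75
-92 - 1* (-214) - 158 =-36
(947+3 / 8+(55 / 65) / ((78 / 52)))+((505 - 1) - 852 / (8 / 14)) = -12187 / 312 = -39.06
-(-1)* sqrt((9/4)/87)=sqrt(87)/58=0.16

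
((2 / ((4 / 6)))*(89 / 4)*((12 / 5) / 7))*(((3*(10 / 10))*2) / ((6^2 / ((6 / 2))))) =801 / 70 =11.44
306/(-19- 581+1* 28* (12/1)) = -51/44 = -1.16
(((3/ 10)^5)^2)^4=12157665459056928801/ 10000000000000000000000000000000000000000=0.00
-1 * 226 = -226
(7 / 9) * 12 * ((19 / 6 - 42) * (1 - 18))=6161.56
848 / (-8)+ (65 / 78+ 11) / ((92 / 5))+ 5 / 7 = -404339 / 3864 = -104.64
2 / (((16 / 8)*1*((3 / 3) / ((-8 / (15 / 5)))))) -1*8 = -32 / 3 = -10.67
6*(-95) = -570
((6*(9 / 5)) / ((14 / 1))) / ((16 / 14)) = 27 / 40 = 0.68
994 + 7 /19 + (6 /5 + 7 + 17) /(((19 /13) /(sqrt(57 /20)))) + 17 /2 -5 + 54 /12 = 819* sqrt(285) /475 + 19045 /19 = 1031.48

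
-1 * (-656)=656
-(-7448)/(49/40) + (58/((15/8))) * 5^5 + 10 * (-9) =307970/3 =102656.67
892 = 892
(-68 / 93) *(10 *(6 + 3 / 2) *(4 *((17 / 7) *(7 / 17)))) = -6800 / 31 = -219.35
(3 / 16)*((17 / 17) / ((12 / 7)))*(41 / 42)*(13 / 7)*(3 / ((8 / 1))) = 533 / 7168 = 0.07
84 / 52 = 21 / 13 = 1.62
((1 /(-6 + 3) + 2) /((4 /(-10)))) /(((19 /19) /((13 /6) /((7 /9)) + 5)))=-2725 /84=-32.44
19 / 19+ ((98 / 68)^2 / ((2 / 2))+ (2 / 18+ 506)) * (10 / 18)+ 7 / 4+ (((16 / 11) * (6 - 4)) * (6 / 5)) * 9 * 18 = 1095148391 / 1287495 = 850.60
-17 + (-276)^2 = 76159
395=395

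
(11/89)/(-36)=-11/3204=-0.00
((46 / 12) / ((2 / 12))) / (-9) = -23 / 9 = -2.56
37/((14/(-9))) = -333/14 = -23.79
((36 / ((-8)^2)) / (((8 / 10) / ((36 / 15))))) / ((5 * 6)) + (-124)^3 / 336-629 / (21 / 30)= -22085251 / 3360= -6572.99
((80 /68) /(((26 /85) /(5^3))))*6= 37500 /13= 2884.62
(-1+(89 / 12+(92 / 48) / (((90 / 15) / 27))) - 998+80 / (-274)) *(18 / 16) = -9698781 / 8768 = -1106.16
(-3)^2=9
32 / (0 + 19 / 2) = 64 / 19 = 3.37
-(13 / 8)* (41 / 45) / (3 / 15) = -533 / 72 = -7.40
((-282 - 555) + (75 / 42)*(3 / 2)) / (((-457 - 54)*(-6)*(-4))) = 0.07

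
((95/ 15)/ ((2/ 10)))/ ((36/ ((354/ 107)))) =5605/ 1926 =2.91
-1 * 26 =-26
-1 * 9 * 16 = -144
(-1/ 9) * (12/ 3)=-0.44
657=657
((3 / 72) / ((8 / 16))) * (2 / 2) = 1 / 12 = 0.08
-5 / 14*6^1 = -15 / 7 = -2.14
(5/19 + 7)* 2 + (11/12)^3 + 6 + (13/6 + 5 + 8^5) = 1076773481/32832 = 32796.46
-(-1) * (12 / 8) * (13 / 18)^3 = 0.57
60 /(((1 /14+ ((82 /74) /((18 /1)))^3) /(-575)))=-14268220696800 /29637319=-481427.51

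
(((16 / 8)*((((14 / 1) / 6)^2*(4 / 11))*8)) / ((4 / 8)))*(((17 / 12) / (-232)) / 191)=-3332 / 1645083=-0.00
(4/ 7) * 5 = 20/ 7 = 2.86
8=8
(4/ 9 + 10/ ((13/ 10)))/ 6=476/ 351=1.36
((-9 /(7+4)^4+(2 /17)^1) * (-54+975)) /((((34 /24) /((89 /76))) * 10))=7163025003 /803937310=8.91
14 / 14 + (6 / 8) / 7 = 31 / 28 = 1.11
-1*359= -359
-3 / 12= -1 / 4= -0.25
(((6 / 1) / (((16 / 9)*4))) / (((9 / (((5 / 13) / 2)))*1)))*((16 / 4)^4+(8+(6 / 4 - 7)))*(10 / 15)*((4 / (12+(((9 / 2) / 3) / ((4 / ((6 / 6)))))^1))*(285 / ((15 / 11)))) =209.89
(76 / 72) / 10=19 / 180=0.11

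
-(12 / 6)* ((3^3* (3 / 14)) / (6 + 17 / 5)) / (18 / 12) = -270 / 329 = -0.82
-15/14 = -1.07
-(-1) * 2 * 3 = 6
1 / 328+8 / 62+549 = 5583575 / 10168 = 549.13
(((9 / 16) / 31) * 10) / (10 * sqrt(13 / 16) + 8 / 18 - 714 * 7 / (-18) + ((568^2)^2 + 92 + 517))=189697183814520 / 108816160264540497937000501 - 18225 * sqrt(13) / 435264641058161991748002004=0.00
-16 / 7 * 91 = -208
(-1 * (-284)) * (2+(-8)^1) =-1704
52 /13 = 4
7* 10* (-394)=-27580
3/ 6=1/ 2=0.50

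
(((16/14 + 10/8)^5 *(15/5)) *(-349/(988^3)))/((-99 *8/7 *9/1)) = 471193662343/5633903277444169728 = 0.00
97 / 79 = 1.23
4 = 4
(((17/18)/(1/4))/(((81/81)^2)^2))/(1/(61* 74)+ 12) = 0.31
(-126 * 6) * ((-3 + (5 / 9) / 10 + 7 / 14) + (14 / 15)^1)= 5712 / 5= 1142.40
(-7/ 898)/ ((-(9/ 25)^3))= 0.17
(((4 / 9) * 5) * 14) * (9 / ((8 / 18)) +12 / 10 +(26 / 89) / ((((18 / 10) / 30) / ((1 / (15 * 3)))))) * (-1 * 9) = -14505218 / 2403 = -6036.30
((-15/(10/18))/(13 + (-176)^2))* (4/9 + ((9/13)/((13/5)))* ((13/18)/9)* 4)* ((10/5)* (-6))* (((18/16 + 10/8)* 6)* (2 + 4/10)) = 20088/106015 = 0.19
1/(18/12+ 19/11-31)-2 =-1244/611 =-2.04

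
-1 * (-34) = 34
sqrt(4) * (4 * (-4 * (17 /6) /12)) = -68 /9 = -7.56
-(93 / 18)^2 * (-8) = 1922 / 9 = 213.56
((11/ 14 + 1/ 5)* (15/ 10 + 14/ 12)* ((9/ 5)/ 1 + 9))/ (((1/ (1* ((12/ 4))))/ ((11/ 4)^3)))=2479653/ 1400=1771.18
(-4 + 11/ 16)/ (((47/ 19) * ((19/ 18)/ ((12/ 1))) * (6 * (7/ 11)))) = -5247/ 1316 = -3.99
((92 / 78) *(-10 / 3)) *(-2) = 920 / 117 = 7.86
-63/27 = -7/3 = -2.33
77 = 77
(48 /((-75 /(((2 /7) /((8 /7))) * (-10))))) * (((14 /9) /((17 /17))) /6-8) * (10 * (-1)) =3344 /27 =123.85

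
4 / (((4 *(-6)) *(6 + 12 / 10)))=-5 / 216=-0.02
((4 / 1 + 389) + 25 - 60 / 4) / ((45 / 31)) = 12493 / 45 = 277.62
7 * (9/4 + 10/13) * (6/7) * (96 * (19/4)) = 107388/13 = 8260.62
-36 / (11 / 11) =-36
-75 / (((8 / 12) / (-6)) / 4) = 2700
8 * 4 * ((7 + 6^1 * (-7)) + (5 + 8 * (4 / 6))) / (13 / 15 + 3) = -5920 / 29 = -204.14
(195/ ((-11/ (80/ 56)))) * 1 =-1950/ 77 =-25.32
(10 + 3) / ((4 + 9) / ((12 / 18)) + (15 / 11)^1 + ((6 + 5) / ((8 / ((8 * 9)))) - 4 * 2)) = 0.12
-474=-474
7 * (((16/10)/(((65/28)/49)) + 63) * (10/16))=220157/520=423.38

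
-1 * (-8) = 8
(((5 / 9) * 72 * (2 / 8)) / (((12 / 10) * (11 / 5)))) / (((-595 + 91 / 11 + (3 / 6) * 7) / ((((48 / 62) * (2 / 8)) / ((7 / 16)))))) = -8000 / 2784327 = -0.00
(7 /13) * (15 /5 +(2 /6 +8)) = 238 /39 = 6.10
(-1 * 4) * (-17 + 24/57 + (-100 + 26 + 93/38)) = 6698/19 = 352.53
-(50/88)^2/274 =-625/530464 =-0.00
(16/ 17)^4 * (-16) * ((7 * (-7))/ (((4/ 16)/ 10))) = 24607.09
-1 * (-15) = 15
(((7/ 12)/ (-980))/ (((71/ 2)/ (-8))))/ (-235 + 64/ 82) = -41/ 71590365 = -0.00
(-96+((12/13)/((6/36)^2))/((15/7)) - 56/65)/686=-2644/22295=-0.12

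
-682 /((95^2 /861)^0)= -682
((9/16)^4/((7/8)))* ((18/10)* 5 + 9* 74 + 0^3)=4428675/57344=77.23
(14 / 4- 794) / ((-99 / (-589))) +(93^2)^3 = 646990178745.92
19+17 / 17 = 20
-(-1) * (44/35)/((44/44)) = 1.26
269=269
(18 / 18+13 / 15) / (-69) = -28 / 1035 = -0.03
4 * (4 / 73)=16 / 73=0.22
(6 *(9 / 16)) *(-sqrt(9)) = -81 / 8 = -10.12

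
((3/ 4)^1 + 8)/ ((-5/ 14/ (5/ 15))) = -49/ 6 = -8.17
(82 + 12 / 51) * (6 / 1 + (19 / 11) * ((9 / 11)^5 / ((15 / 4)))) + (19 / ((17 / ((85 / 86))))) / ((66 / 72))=3292596473082 / 6475055455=508.50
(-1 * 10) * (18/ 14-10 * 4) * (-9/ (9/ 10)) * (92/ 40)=-62330/ 7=-8904.29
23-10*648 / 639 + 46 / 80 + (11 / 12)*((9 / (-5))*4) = 19409 / 2840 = 6.83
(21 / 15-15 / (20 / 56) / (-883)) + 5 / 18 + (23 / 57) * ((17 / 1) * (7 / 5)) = 17105773 / 1509930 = 11.33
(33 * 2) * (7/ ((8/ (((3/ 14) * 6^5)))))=96228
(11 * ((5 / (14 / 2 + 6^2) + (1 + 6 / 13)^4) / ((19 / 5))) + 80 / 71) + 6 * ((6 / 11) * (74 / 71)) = 329542436968 / 18224117197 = 18.08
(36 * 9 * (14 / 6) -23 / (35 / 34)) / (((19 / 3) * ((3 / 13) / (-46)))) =-23090.89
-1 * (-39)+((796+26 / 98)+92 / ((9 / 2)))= 377368 / 441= 855.71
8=8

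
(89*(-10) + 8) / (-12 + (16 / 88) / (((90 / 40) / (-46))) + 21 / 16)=1397088 / 22817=61.23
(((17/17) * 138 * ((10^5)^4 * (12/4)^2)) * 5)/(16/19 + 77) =3933000000000000000000000/493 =7977687626774847870182.56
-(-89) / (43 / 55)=4895 / 43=113.84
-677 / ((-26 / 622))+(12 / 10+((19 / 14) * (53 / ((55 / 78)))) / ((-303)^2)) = 2480881360586 / 153168015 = 16197.12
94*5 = 470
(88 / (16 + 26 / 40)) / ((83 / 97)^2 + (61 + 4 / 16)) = 66239360 / 776809413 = 0.09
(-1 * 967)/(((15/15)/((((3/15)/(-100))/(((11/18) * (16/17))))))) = 147951/44000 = 3.36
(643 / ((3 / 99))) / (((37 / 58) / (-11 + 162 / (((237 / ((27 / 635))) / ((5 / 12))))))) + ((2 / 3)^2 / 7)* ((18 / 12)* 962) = -76985105297 / 210693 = -365389.95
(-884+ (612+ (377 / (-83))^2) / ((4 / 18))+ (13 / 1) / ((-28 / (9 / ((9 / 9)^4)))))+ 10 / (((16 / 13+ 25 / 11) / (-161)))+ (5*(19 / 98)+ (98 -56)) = 1043181577505 / 676472244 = 1542.09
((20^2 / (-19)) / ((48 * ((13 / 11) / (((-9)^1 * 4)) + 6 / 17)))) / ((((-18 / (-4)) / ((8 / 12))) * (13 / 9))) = -14960 / 106457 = -0.14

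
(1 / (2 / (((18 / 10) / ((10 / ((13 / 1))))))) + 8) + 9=18.17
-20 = -20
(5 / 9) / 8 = 5 / 72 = 0.07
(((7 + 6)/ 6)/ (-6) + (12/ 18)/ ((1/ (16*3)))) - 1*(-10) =1499/ 36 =41.64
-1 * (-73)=73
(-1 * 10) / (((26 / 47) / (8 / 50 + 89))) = -104763 / 65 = -1611.74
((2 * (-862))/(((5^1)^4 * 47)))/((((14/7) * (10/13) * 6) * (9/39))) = -72839/2643750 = -0.03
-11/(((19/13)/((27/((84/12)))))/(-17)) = 65637/133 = 493.51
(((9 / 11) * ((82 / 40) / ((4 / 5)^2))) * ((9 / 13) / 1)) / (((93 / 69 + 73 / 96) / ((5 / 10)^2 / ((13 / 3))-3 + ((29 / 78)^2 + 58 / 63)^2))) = -1.57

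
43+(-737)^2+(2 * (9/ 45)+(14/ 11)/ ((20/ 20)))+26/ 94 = 1404208059/ 2585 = 543213.95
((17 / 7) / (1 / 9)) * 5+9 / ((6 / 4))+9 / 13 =10554 / 91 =115.98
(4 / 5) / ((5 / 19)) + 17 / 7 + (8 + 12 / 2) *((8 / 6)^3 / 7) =48239 / 4725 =10.21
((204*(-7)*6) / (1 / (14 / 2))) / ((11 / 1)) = -59976 / 11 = -5452.36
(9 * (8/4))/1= 18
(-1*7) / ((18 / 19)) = -133 / 18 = -7.39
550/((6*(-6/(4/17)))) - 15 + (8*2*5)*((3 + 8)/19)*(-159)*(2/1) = -42869575/2907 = -14747.02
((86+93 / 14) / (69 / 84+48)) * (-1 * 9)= -23346 / 1367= -17.08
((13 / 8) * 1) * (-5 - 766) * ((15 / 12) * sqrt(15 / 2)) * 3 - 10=-150345 * sqrt(30) / 64 - 10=-12876.77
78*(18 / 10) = 702 / 5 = 140.40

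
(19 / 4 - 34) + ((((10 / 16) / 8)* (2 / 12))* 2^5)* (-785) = -1069 / 3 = -356.33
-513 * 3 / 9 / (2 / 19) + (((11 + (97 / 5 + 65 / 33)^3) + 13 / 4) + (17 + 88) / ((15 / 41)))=8435.52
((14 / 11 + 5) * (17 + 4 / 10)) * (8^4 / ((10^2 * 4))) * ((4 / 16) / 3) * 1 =128064 / 1375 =93.14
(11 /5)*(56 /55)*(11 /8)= 77 /25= 3.08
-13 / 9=-1.44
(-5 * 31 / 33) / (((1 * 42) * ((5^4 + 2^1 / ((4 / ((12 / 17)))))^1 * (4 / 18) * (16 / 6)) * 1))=-7905 / 26194784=-0.00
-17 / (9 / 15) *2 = -170 / 3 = -56.67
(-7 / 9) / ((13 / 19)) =-133 / 117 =-1.14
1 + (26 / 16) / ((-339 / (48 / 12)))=665 / 678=0.98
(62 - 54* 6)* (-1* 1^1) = 262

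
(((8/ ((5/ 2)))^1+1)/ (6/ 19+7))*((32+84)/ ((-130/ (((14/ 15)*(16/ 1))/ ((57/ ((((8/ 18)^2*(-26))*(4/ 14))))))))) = 831488/ 4222125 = 0.20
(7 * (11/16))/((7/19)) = 209/16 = 13.06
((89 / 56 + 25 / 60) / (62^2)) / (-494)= -337 / 319021248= -0.00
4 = 4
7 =7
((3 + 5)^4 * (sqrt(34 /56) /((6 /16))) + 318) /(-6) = -8192 * sqrt(119) /63-53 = -1471.48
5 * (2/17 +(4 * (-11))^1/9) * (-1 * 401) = 9566.34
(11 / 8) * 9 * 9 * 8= 891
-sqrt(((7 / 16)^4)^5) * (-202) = 28530000149 / 549755813888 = 0.05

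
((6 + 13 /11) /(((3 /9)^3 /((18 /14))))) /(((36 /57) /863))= 104924403 /308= 340663.65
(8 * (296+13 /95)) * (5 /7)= 32152 /19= 1692.21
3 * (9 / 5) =27 / 5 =5.40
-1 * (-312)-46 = 266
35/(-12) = -35/12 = -2.92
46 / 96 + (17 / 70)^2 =31643 / 58800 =0.54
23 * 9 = 207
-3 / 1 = -3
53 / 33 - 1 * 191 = -6250 / 33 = -189.39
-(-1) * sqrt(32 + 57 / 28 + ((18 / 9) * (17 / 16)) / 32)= sqrt(427777) / 112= 5.84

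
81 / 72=1.12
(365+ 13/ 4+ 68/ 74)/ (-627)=-4967/ 8436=-0.59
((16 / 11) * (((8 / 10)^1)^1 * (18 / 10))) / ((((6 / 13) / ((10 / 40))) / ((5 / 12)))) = 26 / 55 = 0.47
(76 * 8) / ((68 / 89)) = 13528 / 17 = 795.76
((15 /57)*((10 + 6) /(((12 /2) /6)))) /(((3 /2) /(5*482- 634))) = 94720 /19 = 4985.26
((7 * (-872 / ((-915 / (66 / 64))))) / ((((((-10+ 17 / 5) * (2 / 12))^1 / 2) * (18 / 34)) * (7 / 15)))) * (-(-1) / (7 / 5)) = -46325 / 1281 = -36.16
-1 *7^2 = -49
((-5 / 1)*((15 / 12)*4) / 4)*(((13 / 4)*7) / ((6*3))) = -2275 / 288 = -7.90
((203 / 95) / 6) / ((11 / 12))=406 / 1045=0.39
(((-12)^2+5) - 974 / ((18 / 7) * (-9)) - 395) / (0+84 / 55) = -908435 / 6804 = -133.51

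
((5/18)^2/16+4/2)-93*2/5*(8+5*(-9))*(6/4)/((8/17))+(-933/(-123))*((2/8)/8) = 4389.52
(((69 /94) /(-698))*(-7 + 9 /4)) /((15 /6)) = 1311 /656120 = 0.00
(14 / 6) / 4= 7 / 12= 0.58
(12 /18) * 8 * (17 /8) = 11.33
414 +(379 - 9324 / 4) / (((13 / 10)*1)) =-14138 / 13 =-1087.54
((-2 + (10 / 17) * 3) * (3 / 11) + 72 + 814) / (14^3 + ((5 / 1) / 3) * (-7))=497010 / 1532839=0.32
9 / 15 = 3 / 5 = 0.60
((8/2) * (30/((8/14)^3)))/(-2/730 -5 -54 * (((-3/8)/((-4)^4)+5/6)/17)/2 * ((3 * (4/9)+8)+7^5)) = -8172729600/282403672721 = -0.03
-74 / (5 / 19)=-1406 / 5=-281.20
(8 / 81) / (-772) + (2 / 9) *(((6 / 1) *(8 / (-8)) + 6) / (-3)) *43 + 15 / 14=234467 / 218862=1.07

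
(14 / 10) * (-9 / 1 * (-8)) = 504 / 5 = 100.80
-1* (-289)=289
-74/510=-37/255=-0.15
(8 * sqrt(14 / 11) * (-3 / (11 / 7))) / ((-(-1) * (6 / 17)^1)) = -476 * sqrt(154) / 121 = -48.82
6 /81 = 2 /27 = 0.07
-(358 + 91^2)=-8639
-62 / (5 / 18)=-1116 / 5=-223.20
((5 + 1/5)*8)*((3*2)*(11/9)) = 305.07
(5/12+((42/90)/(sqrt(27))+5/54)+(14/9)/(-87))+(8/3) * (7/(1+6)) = 7 * sqrt(3)/135+1099/348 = 3.25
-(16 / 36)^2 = -16 / 81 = -0.20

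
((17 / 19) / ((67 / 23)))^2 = 152881 / 1620529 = 0.09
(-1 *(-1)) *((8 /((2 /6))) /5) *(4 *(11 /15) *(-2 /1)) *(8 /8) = -704 /25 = -28.16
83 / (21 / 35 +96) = 415 / 483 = 0.86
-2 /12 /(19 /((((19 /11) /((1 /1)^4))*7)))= -0.11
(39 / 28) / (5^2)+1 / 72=0.07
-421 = -421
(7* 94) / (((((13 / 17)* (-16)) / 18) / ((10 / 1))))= -251685 / 26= -9680.19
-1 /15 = -0.07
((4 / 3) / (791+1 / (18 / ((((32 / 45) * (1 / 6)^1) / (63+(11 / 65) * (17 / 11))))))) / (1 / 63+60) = 0.00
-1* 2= -2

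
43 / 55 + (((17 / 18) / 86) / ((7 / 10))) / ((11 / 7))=33707 / 42570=0.79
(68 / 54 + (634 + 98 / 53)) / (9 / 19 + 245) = 787379 / 303372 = 2.60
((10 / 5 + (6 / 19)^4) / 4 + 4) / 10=1173537 / 2606420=0.45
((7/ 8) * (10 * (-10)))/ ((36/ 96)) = -700/ 3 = -233.33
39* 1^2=39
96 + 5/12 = 1157/12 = 96.42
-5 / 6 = -0.83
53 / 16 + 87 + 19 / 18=13157 / 144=91.37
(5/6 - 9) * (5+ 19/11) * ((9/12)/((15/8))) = -3626/165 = -21.98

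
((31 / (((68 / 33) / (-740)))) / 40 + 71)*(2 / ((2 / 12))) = -84585 / 34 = -2487.79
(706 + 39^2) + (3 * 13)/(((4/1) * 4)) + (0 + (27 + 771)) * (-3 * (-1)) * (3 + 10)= 533623/16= 33351.44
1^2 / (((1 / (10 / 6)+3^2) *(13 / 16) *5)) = 1 / 39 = 0.03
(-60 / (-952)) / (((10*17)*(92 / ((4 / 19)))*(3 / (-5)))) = -5 / 3536204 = -0.00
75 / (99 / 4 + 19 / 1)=12 / 7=1.71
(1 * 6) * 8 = 48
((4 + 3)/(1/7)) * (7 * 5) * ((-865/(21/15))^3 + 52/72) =-404509139386.39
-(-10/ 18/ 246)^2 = -25/ 4901796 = -0.00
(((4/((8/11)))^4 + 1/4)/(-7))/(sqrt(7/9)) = -43935 * sqrt(7)/784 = -148.27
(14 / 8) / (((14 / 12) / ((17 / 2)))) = 51 / 4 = 12.75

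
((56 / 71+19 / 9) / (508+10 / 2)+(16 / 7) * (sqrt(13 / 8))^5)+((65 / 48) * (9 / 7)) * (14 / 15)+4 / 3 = 10.66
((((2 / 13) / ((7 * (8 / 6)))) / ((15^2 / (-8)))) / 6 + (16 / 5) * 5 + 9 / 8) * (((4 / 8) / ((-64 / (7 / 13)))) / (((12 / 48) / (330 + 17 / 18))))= -95.36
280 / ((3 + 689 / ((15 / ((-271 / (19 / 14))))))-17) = -1425 / 46751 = -0.03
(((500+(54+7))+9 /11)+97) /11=59.89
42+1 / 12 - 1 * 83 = -491 / 12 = -40.92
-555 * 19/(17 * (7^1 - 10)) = 3515/17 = 206.76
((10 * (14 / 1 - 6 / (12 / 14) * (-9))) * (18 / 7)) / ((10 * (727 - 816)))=-198 / 89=-2.22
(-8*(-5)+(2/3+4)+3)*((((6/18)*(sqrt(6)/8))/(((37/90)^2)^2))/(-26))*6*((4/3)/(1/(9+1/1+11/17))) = -7257195000*sqrt(6)/31860737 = -557.94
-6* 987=-5922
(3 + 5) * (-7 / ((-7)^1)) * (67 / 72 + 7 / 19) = 1777 / 171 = 10.39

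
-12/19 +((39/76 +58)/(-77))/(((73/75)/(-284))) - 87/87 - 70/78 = 912996971/4165161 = 219.20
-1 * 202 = -202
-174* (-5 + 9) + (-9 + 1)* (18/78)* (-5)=-8928/13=-686.77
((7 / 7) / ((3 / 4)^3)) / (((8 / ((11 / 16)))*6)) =11 / 324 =0.03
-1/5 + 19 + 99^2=49099/5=9819.80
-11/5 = -2.20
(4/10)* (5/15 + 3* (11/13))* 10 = 11.49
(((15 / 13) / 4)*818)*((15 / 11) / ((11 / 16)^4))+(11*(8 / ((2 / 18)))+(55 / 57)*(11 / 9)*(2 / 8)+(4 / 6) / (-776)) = 465192876188903 / 208365529086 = 2232.58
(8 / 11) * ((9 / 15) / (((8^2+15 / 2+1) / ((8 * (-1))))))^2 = 18432 / 5781875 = 0.00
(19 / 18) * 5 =95 / 18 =5.28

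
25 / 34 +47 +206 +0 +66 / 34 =255.68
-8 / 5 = -1.60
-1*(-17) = 17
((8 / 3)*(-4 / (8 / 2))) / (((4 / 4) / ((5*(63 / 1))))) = -840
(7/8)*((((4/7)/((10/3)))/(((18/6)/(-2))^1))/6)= -1/60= -0.02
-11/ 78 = -0.14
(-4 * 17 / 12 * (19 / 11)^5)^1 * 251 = -10565514433 / 483153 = -21867.84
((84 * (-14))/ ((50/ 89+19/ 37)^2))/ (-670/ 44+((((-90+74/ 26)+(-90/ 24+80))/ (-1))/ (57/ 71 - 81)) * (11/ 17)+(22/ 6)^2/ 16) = 4236473035458728064/ 60295266438953603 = 70.26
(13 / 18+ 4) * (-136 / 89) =-5780 / 801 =-7.22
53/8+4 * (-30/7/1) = -589/56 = -10.52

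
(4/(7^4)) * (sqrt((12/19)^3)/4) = 24 * sqrt(57)/866761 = 0.00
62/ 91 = 0.68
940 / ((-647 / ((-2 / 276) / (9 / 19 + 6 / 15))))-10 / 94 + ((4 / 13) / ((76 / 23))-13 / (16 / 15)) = -8388884160211 / 688250059536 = -12.19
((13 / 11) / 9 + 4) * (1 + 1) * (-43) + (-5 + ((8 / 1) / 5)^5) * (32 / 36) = -12045574 / 34375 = -350.42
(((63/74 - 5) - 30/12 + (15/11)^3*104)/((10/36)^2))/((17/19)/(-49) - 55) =-636447423276/10510540975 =-60.55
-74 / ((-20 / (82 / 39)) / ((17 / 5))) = 25789 / 975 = 26.45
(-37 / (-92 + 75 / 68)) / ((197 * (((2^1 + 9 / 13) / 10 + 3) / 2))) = 7696 / 6088285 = 0.00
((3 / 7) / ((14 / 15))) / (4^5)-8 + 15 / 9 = -1906553 / 301056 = -6.33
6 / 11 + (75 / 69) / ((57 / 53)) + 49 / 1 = 729070 / 14421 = 50.56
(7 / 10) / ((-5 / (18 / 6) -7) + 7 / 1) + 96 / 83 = 3057 / 4150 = 0.74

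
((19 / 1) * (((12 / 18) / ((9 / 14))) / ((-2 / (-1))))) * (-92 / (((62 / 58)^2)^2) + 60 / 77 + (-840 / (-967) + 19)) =-130157430167626 / 265234307679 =-490.73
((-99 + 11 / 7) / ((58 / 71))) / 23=-24211 / 4669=-5.19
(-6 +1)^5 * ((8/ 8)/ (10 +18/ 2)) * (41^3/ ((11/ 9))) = -1938403125/ 209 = -9274656.10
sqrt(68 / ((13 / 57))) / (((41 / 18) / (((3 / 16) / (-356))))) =-27 *sqrt(12597) / 758992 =-0.00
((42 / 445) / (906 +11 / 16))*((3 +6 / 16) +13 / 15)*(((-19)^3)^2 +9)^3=59360953925537122466407520 / 1291123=45976219094181671665.99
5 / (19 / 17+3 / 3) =85 / 36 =2.36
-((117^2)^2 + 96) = -187388817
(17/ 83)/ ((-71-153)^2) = 17/ 4164608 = 0.00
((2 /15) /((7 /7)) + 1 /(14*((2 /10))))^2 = 10609 /44100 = 0.24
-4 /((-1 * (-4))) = -1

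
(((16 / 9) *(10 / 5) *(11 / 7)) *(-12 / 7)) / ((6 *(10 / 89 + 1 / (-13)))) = -814528 / 18081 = -45.05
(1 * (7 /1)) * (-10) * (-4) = 280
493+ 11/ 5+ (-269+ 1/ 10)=2263/ 10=226.30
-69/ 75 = -23/ 25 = -0.92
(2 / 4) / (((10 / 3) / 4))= 0.60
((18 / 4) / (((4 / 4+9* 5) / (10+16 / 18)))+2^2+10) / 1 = 693 / 46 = 15.07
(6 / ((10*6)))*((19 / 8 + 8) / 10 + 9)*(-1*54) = -21681 / 400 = -54.20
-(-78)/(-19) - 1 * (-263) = 4919/19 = 258.89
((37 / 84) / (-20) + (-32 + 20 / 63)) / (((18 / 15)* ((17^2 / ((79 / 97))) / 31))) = -391328159 / 169543584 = -2.31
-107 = -107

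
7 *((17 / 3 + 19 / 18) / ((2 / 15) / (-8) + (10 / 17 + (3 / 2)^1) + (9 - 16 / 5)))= 20570 / 3441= 5.98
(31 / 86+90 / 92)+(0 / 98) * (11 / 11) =1324 / 989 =1.34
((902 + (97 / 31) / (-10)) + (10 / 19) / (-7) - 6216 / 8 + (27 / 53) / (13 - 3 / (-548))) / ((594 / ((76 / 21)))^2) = 2732195927806 / 590473063486845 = 0.00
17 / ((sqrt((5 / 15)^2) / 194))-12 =9882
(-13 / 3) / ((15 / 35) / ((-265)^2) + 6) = -491575 / 680643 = -0.72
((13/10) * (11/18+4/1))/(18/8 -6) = -1079/675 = -1.60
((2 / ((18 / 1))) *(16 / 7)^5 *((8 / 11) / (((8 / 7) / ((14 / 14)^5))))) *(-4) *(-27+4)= 96468992 / 237699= 405.85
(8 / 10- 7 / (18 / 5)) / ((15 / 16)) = -824 / 675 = -1.22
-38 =-38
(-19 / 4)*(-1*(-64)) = -304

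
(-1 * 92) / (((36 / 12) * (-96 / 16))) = 46 / 9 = 5.11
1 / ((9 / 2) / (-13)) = -26 / 9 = -2.89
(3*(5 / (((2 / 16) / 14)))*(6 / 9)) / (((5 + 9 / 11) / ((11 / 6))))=4235 / 12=352.92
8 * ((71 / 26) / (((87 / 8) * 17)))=2272 / 19227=0.12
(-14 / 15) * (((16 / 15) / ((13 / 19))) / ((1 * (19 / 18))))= -448 / 325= -1.38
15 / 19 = 0.79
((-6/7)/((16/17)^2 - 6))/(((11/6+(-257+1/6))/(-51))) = 867/25865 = 0.03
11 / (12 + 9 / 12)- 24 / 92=706 / 1173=0.60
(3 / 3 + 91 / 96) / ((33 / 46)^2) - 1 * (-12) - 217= -478087 / 2376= -201.22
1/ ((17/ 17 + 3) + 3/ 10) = 0.23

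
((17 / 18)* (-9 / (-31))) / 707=0.00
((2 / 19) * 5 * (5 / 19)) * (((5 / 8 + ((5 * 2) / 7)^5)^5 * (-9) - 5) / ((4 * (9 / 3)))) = -121492495348721491576117085393875 / 95182999722136304849648418816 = -1276.41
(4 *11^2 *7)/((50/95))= 32186/5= 6437.20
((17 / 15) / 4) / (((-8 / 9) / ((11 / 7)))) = -561 / 1120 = -0.50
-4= -4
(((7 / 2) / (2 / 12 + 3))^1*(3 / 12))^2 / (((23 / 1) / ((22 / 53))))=4851 / 3520472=0.00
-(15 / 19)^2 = -225 / 361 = -0.62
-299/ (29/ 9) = -2691/ 29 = -92.79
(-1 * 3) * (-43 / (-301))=-3 / 7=-0.43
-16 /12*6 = -8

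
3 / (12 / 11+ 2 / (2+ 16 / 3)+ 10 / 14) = 231 / 160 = 1.44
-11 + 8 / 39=-421 / 39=-10.79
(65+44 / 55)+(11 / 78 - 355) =-112733 / 390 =-289.06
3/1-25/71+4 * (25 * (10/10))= 7288/71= 102.65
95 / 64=1.48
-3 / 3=-1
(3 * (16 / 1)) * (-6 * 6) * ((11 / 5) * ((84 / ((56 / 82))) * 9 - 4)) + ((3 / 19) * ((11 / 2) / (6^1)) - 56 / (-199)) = -4193164.37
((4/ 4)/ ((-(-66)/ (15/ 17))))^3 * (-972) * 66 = -91125/ 594473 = -0.15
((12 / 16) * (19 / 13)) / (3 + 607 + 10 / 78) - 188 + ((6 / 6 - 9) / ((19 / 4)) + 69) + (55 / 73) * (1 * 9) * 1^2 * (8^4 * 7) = 25650322180957 / 132014660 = 194299.04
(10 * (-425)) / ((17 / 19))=-4750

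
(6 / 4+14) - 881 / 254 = 1528 / 127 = 12.03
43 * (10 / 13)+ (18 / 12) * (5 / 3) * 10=755 / 13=58.08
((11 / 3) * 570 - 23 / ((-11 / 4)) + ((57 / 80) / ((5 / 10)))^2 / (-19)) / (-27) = -12309773 / 158400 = -77.71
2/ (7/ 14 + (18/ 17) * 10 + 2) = 68/ 445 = 0.15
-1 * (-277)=277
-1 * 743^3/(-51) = 410172407/51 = 8042596.22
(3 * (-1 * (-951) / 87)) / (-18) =-317 / 174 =-1.82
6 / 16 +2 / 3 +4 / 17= 521 / 408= 1.28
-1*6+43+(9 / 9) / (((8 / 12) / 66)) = 136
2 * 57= 114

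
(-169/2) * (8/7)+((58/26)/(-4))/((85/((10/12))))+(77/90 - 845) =-940.72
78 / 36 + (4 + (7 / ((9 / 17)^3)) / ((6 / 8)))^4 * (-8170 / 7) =-7488103521017025968396423 / 320275094369454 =-23380224228.05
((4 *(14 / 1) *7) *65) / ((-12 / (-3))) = 6370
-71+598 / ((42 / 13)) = 2396 / 21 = 114.10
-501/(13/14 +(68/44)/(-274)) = -5285049/9736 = -542.84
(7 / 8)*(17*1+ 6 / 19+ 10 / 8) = 9877 / 608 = 16.25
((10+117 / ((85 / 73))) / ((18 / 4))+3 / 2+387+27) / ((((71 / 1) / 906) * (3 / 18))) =203330258 / 6035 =33691.84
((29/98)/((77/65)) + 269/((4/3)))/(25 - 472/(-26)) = 39631553/8466612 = 4.68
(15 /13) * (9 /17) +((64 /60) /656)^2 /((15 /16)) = 765909161 /1253815875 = 0.61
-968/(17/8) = -7744/17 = -455.53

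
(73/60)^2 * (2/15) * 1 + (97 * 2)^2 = 37636.20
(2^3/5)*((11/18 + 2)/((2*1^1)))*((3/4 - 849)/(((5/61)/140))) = -15132026/5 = -3026405.20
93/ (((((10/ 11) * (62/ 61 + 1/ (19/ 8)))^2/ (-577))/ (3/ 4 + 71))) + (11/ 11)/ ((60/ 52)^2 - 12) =-644748893446033903/ 285961569600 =-2254669.72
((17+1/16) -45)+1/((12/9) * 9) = -1337/48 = -27.85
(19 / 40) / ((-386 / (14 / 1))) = -133 / 7720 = -0.02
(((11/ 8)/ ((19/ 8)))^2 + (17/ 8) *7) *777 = 34131279/ 2888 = 11818.31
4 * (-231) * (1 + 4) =-4620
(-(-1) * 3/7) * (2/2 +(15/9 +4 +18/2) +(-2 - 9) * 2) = -19/7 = -2.71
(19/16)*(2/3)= 19/24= 0.79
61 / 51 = 1.20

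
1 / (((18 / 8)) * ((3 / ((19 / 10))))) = 38 / 135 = 0.28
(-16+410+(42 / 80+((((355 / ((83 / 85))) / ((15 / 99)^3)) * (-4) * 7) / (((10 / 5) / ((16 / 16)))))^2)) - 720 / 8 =2950150948877634353 / 1377800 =2141204056378.02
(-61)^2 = 3721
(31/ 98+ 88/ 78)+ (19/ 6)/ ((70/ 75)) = 36977/ 7644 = 4.84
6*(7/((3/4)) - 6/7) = 356/7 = 50.86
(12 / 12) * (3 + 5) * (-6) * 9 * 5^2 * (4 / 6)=-7200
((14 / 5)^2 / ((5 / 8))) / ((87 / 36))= 18816 / 3625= 5.19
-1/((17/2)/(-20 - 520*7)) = 7320/17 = 430.59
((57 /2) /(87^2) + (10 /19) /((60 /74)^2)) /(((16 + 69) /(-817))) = -24869996 /3216825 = -7.73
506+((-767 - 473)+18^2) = -410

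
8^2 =64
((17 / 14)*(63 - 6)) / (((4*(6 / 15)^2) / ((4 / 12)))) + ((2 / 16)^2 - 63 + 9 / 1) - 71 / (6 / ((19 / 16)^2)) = -372257 / 10752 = -34.62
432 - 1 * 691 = -259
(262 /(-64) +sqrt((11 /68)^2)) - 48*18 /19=-510657 /10336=-49.41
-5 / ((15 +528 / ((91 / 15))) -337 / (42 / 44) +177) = 1365 / 20206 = 0.07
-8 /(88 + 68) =-2 /39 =-0.05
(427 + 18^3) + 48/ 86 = 269161/ 43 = 6259.56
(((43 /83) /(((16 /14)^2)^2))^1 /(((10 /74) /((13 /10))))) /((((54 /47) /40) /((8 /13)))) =179539577 /2868480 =62.59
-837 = -837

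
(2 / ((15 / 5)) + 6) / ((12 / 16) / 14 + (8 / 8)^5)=1120 / 177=6.33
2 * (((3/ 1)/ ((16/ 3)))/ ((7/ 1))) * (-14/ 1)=-9/ 4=-2.25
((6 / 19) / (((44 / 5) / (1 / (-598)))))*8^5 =-122880 / 62491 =-1.97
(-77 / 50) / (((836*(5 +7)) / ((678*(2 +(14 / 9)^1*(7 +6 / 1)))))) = -791 / 342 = -2.31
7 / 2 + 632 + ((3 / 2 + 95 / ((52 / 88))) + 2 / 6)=31126 / 39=798.10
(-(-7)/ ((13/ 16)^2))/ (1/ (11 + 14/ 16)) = 125.92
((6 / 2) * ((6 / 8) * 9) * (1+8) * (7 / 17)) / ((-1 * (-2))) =5103 / 136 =37.52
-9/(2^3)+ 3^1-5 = -25/8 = -3.12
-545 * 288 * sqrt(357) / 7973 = -371.96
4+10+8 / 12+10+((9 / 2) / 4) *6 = 377 / 12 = 31.42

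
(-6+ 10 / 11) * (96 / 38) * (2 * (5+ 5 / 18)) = -4480 / 33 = -135.76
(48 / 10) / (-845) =-24 / 4225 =-0.01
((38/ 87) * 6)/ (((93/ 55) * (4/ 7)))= 7315/ 2697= 2.71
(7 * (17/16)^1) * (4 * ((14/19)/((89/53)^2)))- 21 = -3981061/300998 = -13.23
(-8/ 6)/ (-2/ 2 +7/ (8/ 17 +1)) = -50/ 141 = -0.35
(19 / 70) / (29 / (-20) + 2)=38 / 77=0.49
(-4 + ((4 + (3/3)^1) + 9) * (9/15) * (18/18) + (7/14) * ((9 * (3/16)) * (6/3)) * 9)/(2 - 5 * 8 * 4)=-1567/12640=-0.12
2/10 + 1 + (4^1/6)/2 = 23/15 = 1.53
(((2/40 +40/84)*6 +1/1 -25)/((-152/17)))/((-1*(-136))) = 1459/85120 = 0.02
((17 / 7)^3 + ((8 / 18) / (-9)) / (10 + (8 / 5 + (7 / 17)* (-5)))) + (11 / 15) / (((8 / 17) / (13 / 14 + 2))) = 34036191691 / 1802561040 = 18.88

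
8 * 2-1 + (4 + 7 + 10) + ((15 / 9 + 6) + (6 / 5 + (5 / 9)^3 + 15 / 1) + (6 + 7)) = 266224 / 3645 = 73.04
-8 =-8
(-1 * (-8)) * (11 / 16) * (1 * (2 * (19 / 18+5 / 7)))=2453 / 126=19.47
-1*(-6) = 6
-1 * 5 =-5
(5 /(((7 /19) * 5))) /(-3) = -19 /21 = -0.90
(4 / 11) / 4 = 1 / 11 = 0.09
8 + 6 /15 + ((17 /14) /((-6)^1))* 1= 3443 /420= 8.20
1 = 1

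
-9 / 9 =-1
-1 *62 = -62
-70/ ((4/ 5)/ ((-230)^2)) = -4628750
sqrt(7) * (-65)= -65 * sqrt(7)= -171.97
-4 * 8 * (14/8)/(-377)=56/377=0.15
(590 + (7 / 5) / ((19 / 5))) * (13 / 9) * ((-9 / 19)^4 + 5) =31991474762 / 7428297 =4306.70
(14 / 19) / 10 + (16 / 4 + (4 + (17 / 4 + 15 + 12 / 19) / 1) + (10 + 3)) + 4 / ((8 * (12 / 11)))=94423 / 2280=41.41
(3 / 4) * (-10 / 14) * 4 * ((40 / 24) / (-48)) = 25 / 336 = 0.07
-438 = -438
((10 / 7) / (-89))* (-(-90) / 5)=-180 / 623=-0.29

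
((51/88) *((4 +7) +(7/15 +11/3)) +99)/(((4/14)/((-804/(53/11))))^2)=1032602735241/28090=36760510.33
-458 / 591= -0.77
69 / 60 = 23 / 20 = 1.15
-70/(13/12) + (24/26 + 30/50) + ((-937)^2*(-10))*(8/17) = -4565508517/1105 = -4131681.92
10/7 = 1.43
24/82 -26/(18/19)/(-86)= 19415/31734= 0.61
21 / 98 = 3 / 14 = 0.21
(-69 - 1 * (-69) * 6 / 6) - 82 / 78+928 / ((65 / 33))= 91667 / 195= 470.09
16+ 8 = 24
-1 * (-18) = 18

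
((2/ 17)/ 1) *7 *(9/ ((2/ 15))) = 945/ 17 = 55.59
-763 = -763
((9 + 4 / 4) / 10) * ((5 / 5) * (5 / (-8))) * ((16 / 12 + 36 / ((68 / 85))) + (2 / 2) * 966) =-15185 / 24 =-632.71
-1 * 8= -8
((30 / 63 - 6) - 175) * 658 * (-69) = 8196142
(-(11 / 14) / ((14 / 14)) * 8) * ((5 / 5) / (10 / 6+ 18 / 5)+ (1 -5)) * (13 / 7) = 24596 / 553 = 44.48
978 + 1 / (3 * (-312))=915407 / 936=978.00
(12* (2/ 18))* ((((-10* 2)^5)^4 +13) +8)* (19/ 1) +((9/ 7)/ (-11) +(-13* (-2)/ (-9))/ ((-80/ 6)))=4090844501333333333333334152767/ 1540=2656392533333333333333334000.00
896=896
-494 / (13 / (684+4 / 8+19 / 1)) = -26733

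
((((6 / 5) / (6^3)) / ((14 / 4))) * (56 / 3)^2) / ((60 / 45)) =56 / 135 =0.41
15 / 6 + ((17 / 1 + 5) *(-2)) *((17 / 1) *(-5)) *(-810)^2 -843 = 4907626319 / 2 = 2453813159.50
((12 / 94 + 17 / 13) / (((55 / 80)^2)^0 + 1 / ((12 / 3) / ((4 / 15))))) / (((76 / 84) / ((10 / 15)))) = 92085 / 92872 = 0.99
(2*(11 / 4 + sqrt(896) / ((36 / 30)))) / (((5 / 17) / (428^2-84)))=3423970 + 24901600*sqrt(14) / 3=34481721.86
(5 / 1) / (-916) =-5 / 916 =-0.01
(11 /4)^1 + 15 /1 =71 /4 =17.75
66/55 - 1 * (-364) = 1826/5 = 365.20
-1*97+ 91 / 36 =-3401 / 36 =-94.47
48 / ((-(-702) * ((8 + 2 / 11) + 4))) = 44 / 7839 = 0.01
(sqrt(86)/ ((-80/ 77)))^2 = 254947/ 3200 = 79.67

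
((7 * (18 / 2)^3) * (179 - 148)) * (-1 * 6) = -949158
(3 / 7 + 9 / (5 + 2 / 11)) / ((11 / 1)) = 288 / 1463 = 0.20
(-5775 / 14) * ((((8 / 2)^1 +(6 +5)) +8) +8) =-25575 / 2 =-12787.50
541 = 541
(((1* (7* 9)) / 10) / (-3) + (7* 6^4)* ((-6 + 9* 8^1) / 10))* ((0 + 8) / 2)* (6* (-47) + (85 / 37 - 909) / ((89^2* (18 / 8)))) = -296956053979172 / 4396155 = -67549040.92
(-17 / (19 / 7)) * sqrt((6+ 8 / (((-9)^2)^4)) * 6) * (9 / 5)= -3094 * sqrt(2292429) / 69255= -67.64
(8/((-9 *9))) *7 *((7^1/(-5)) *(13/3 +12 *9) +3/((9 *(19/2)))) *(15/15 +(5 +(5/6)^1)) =5715892/7695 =742.81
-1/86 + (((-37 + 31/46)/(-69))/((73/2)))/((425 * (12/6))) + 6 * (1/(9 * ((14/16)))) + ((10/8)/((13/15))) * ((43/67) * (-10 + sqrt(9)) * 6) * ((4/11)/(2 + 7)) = -0.82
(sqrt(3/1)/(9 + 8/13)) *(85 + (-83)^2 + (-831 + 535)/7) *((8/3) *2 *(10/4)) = 1682096 *sqrt(3)/175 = 16648.43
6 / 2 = 3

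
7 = 7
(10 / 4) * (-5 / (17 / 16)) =-200 / 17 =-11.76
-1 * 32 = -32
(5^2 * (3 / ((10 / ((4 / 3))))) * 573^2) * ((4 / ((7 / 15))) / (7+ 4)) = 196997400 / 77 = 2558407.79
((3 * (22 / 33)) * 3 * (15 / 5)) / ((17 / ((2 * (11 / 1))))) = 23.29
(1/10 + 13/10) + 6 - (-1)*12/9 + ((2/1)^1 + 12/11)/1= 1951/165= 11.82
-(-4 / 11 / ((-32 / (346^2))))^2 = -895745041 / 484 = -1850712.89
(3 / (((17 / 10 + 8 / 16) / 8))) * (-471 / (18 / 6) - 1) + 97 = -17893 / 11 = -1626.64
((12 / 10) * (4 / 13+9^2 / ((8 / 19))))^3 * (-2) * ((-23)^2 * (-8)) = 114933748713833277 / 1098500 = 104627900513.28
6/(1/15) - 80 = 10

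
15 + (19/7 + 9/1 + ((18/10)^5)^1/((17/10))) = 2813561/74375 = 37.83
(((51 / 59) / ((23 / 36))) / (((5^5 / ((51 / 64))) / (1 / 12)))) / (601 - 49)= 2601 / 49937600000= 0.00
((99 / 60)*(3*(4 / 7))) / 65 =99 / 2275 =0.04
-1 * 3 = -3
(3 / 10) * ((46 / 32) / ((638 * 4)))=69 / 408320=0.00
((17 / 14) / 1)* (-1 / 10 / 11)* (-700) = 7.73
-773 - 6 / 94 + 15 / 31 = -1125649 / 1457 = -772.58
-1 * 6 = -6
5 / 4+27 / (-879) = 1429 / 1172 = 1.22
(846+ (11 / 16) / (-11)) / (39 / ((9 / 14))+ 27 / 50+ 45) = 1015125 / 127448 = 7.97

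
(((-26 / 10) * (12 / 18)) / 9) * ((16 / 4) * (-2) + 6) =52 / 135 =0.39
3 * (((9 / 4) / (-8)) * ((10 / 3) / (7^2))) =-0.06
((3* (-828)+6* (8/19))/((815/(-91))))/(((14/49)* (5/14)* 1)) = 210232932/77425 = 2715.31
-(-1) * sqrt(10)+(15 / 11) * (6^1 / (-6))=-15 / 11+sqrt(10)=1.80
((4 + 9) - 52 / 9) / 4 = 65 / 36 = 1.81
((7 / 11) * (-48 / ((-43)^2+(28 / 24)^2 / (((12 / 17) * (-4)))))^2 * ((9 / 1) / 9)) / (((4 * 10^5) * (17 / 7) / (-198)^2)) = 9386285432832 / 542043023172053125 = 0.00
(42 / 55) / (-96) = -7 / 880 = -0.01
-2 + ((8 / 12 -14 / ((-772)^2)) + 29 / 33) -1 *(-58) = 188628859 / 3277912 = 57.55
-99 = -99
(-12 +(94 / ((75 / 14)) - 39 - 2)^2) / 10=3026581 / 56250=53.81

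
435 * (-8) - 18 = -3498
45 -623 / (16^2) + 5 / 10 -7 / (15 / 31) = 109823 / 3840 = 28.60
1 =1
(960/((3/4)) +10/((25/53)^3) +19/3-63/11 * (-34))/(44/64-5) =-2600964112/7115625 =-365.53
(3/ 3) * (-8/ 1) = -8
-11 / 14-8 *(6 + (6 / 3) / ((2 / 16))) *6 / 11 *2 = -2699 / 14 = -192.79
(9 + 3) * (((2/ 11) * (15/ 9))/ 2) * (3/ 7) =60/ 77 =0.78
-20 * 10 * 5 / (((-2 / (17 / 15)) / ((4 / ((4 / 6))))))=3400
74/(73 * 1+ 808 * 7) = 74/5729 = 0.01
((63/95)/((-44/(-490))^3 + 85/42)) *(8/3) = 2964754800/3394126997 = 0.87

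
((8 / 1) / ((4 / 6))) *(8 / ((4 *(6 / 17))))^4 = 12373.48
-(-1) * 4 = 4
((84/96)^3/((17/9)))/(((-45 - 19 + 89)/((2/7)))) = 441/108800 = 0.00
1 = 1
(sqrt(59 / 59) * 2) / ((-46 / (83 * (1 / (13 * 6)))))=-83 / 1794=-0.05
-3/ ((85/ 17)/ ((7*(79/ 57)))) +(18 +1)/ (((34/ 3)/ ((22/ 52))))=-429287/ 83980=-5.11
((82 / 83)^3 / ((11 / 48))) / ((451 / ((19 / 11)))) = 12264576 / 761048497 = 0.02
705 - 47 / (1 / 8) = 329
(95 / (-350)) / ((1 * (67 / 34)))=-323 / 2345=-0.14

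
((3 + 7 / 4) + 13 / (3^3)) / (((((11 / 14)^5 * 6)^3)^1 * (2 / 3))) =1373374593596311040 / 1015071305168003193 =1.35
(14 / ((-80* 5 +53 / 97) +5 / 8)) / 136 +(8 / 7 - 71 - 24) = -493816355 / 5261347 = -93.86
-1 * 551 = -551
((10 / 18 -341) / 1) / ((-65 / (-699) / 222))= -52829488 / 65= -812761.35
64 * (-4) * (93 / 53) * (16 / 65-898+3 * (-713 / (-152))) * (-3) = -77948341344 / 65455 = -1190869.17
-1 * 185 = -185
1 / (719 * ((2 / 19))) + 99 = 142381 / 1438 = 99.01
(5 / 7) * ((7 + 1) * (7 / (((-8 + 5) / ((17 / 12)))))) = -170 / 9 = -18.89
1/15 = 0.07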